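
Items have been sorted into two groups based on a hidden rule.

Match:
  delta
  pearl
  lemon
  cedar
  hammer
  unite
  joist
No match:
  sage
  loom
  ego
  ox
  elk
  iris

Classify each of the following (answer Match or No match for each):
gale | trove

No match, Match

The simplest hypothesis consistent with all the labels is: length ≥ 5.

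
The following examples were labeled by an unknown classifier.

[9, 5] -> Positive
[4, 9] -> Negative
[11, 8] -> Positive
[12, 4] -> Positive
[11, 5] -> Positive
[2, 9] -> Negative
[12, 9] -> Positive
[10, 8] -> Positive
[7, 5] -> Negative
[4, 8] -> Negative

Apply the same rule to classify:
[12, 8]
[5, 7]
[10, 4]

Positive, Negative, Positive

The simplest hypothesis consistent with all the labels is: sum ≥ 14.
[12, 8]: 12+8 = 20, fits → Positive. [5, 7]: 5+7 = 12, does not satisfy this → Negative. [10, 4]: 10+4 = 14, fits → Positive.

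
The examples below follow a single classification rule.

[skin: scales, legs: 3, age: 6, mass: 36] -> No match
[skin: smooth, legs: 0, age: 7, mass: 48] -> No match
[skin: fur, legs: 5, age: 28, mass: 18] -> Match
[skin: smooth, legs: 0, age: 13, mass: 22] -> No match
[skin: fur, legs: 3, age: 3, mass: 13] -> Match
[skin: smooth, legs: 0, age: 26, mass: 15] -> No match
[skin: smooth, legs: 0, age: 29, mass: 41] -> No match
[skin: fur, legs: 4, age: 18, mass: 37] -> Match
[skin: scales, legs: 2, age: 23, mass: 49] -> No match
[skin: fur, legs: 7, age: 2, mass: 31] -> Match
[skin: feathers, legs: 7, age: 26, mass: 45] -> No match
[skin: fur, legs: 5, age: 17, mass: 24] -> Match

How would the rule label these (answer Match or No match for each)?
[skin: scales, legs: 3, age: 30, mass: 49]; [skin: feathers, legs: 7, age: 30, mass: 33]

Every 'Match' example satisfies: skin is fur. None of the 'No match' examples do.

No match, No match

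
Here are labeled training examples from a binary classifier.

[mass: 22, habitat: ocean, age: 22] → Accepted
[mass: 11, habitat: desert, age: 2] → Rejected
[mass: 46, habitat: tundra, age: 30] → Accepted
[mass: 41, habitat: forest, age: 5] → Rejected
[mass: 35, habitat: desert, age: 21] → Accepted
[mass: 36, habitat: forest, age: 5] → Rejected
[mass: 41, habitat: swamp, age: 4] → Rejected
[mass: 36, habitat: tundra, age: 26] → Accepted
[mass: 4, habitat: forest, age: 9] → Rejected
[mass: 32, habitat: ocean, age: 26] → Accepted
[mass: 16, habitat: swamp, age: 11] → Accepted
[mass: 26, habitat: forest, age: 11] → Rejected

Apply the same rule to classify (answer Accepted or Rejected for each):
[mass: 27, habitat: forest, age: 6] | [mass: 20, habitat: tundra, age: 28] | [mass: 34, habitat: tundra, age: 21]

Rejected, Accepted, Accepted

The simplest hypothesis consistent with all the labels is: mass = 16 OR age ≥ 21.
[mass: 27, habitat: forest, age: 6]: mass = 27, age = 6, fails this test → Rejected. [mass: 20, habitat: tundra, age: 28]: mass = 20, age = 28, qualifies → Accepted. [mass: 34, habitat: tundra, age: 21]: mass = 34, age = 21, qualifies → Accepted.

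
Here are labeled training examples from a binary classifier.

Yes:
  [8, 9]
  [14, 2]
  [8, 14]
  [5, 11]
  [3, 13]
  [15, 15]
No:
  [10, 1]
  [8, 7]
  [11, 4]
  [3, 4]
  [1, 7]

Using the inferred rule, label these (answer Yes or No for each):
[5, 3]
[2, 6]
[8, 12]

No, No, Yes

'Yes' ⟺ sum ≥ 16.
[5, 3]: 5+3 = 8 — does not satisfy this, so No. [2, 6]: 2+6 = 8 — does not satisfy this, so No. [8, 12]: 8+12 = 20 — satisfies this, so Yes.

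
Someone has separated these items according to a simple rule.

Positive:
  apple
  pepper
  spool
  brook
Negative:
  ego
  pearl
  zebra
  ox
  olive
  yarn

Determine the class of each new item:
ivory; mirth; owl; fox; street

Negative, Negative, Negative, Negative, Positive

All 'Positive' examples share one property — has a double letter — and every 'Negative' example lacks it.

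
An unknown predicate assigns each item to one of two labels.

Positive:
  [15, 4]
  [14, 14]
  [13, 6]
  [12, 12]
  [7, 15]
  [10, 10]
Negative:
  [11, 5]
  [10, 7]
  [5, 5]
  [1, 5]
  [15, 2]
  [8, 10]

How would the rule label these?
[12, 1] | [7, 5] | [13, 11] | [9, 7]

Negative, Negative, Positive, Negative

The simplest hypothesis consistent with all the labels is: sum ≥ 19.
[12, 1] — 12+1 = 13, hence Negative.
[7, 5] — 7+5 = 12, hence Negative.
[13, 11] — 13+11 = 24, hence Positive.
[9, 7] — 9+7 = 16, hence Negative.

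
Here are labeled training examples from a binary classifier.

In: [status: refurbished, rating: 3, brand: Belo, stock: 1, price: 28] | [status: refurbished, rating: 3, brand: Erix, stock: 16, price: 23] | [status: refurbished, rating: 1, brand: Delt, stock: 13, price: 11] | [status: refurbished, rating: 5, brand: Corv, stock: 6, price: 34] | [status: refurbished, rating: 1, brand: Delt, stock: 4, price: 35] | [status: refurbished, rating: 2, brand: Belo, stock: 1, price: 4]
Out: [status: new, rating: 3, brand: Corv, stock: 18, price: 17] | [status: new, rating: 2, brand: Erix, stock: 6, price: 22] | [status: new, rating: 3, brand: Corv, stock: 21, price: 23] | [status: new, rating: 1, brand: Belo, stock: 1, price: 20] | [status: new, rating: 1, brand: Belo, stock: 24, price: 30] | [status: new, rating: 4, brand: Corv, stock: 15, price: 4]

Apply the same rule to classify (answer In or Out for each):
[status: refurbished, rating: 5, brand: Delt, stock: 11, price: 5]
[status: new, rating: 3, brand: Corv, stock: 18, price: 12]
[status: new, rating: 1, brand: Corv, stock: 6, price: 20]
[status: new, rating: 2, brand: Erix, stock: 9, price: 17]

The simplest hypothesis consistent with all the labels is: status is refurbished.
[status: refurbished, rating: 5, brand: Delt, stock: 11, price: 5]: status is refurbished, passes → In. [status: new, rating: 3, brand: Corv, stock: 18, price: 12]: status is new, doesn't qualify → Out. [status: new, rating: 1, brand: Corv, stock: 6, price: 20]: status is new, doesn't qualify → Out. [status: new, rating: 2, brand: Erix, stock: 9, price: 17]: status is new, doesn't qualify → Out.

In, Out, Out, Out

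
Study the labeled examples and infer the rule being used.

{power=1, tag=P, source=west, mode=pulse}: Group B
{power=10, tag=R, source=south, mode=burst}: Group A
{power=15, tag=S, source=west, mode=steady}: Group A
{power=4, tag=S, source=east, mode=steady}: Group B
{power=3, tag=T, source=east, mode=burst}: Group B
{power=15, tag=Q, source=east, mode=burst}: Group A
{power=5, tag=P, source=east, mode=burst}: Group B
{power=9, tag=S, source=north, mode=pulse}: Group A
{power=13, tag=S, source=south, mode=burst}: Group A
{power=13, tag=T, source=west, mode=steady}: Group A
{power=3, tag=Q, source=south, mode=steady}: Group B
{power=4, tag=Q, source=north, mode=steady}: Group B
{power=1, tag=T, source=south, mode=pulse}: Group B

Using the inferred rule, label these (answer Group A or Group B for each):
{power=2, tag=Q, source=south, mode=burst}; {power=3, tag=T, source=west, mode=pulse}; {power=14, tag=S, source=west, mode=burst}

One predicate separates the groups cleanly: power ≥ 9.
{power=2, tag=Q, source=south, mode=burst}: Group B (power = 2).
{power=3, tag=T, source=west, mode=pulse}: Group B (power = 3).
{power=14, tag=S, source=west, mode=burst}: Group A (power = 14).

Group B, Group B, Group A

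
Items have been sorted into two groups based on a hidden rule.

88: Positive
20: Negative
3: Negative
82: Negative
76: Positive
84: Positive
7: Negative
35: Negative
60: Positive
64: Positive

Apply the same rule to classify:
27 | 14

A rule that fits every label: multiple of 4 AND at least 35 — true of each 'Positive' example, false of each 'Negative' one.
27 → 27 = 4·6 + 3, 27 < 35 → Negative.
14 → 14 = 4·3 + 2, 14 < 35 → Negative.

Negative, Negative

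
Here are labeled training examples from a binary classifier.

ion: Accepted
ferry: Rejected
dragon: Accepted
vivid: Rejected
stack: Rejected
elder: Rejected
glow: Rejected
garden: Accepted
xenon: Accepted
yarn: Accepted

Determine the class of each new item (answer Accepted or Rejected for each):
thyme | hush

All 'Accepted' examples share one property — contains 'n' — and every 'Rejected' example lacks it.
thyme — no 'n', hence Rejected. hush — no 'n', hence Rejected.

Rejected, Rejected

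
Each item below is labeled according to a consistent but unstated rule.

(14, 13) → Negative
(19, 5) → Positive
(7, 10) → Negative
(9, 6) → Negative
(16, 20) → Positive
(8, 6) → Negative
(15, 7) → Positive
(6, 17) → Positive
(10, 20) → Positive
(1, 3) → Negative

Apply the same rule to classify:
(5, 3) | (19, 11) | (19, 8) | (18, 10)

Negative, Positive, Positive, Positive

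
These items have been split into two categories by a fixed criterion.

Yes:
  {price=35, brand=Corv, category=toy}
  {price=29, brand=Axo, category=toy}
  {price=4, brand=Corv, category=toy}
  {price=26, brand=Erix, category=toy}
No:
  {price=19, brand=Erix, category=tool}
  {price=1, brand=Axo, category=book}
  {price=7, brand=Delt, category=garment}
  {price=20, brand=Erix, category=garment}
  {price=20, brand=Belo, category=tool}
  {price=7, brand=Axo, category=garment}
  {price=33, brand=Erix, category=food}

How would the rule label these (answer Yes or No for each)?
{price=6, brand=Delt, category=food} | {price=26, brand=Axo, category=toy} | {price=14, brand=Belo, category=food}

No, Yes, No

The rule appears to be: category is toy.
{price=6, brand=Delt, category=food} → category is food → No. {price=26, brand=Axo, category=toy} → category is toy → Yes. {price=14, brand=Belo, category=food} → category is food → No.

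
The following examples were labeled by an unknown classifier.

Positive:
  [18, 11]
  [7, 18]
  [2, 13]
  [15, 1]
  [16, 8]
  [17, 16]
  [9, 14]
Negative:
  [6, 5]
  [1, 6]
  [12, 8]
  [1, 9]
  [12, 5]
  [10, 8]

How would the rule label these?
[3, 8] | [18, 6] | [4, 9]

A rule that fits every label: max ≥ 13 — true of each 'Positive' example, false of each 'Negative' one.
[3, 8]: max 8 — does not satisfy this, so Negative.
[18, 6]: max 18 — qualifies, so Positive.
[4, 9]: max 9 — does not satisfy this, so Negative.

Negative, Positive, Negative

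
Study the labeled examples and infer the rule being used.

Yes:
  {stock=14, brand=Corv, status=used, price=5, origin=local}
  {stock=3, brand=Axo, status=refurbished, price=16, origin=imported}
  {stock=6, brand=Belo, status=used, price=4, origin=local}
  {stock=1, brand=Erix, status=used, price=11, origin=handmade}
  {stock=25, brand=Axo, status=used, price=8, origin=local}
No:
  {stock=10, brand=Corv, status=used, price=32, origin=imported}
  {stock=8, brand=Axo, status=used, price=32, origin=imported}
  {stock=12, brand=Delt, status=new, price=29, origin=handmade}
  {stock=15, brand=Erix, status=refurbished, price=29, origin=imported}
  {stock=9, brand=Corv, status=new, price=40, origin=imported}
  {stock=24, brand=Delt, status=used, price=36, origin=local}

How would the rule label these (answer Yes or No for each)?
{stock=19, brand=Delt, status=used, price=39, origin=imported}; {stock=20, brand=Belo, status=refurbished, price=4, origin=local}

Rule: price ≤ 16. This holds for each 'Yes' example and fails for each 'No' one.
{stock=19, brand=Delt, status=used, price=39, origin=imported}: No (price = 39).
{stock=20, brand=Belo, status=refurbished, price=4, origin=local}: Yes (price = 4).

No, Yes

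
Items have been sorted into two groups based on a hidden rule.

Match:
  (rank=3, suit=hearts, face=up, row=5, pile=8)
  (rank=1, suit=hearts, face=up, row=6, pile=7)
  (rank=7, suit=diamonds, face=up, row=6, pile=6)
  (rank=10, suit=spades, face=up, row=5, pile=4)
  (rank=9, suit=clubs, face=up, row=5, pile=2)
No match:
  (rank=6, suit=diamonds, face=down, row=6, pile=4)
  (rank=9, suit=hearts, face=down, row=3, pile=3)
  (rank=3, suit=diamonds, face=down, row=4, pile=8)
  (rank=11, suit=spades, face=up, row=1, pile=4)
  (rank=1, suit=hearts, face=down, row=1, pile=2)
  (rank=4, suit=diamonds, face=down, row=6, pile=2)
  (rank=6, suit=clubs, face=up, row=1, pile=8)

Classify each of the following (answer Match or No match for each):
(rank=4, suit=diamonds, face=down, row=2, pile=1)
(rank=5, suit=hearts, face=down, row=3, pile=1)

No match, No match

The common property of the 'Match' items is: face is up AND row ≥ 3. No 'No match' item has it.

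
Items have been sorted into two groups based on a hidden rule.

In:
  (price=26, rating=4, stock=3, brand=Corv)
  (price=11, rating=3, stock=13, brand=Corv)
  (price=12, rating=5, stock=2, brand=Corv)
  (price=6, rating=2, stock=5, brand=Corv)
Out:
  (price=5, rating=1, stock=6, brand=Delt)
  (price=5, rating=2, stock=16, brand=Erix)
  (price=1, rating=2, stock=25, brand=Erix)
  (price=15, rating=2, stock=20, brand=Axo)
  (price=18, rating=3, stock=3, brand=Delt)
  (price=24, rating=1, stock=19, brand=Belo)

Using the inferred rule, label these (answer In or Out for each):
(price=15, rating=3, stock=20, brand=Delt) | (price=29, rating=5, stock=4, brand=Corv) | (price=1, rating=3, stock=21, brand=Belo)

Out, In, Out

Looking at the examples, the only property every 'In' case has and every 'Out' case lacks is: brand is Corv.
(price=15, rating=3, stock=20, brand=Delt) — brand is Delt, hence Out.
(price=29, rating=5, stock=4, brand=Corv) — brand is Corv, hence In.
(price=1, rating=3, stock=21, brand=Belo) — brand is Belo, hence Out.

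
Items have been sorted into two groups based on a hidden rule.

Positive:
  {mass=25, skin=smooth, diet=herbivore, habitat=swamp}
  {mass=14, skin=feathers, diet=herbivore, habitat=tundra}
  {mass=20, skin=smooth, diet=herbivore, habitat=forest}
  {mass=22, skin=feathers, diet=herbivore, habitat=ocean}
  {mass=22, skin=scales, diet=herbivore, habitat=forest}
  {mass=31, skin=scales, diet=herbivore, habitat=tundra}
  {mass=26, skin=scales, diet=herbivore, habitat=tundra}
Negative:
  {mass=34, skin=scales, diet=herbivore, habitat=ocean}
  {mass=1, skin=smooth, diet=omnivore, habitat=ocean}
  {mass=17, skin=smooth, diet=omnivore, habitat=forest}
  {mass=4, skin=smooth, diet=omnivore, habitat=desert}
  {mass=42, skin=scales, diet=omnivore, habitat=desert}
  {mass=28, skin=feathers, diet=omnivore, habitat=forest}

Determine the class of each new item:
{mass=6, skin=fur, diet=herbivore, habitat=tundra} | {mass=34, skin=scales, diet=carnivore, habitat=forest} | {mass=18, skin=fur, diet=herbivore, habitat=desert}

Positive, Negative, Positive

One predicate separates the groups cleanly: diet is herbivore AND mass ≤ 31.
{mass=6, skin=fur, diet=herbivore, habitat=tundra}: diet is herbivore, mass = 6, meets the rule → Positive. {mass=34, skin=scales, diet=carnivore, habitat=forest}: diet is carnivore, mass = 34, lacks this property → Negative. {mass=18, skin=fur, diet=herbivore, habitat=desert}: diet is herbivore, mass = 18, meets the rule → Positive.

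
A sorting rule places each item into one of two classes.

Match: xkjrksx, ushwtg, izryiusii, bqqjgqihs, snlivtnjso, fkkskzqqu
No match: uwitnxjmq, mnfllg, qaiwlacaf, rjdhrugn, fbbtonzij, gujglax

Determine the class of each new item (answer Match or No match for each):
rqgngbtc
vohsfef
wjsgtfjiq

No match, Match, Match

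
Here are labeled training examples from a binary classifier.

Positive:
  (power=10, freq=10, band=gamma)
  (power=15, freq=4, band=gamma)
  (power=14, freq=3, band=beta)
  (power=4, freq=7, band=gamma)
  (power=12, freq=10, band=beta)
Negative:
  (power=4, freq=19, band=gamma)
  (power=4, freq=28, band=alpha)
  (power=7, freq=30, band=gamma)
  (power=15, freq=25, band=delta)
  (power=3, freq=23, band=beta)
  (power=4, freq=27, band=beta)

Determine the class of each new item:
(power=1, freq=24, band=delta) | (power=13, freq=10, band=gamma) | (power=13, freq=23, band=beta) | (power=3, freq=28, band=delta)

Every 'Positive' example satisfies: freq ≤ 10. None of the 'Negative' examples do.
(power=1, freq=24, band=delta) — freq = 24, hence Negative.
(power=13, freq=10, band=gamma) — freq = 10, hence Positive.
(power=13, freq=23, band=beta) — freq = 23, hence Negative.
(power=3, freq=28, band=delta) — freq = 28, hence Negative.

Negative, Positive, Negative, Negative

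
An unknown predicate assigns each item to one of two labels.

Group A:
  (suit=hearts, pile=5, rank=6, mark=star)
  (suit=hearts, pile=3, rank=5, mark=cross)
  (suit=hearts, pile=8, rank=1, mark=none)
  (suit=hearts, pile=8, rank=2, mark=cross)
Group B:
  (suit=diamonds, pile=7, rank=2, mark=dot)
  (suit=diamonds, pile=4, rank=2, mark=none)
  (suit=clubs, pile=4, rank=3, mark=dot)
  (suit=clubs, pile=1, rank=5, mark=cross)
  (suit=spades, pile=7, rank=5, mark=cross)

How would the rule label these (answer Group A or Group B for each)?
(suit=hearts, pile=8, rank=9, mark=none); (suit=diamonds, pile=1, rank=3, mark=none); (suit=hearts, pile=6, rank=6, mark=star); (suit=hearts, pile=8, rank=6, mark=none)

Group A, Group B, Group A, Group A

The distinguishing property — suit is hearts — holds for all the 'Group A' cases and none of the 'Group B' cases.
(suit=hearts, pile=8, rank=9, mark=none) → suit is hearts → Group A.
(suit=diamonds, pile=1, rank=3, mark=none) → suit is diamonds → Group B.
(suit=hearts, pile=6, rank=6, mark=star) → suit is hearts → Group A.
(suit=hearts, pile=8, rank=6, mark=none) → suit is hearts → Group A.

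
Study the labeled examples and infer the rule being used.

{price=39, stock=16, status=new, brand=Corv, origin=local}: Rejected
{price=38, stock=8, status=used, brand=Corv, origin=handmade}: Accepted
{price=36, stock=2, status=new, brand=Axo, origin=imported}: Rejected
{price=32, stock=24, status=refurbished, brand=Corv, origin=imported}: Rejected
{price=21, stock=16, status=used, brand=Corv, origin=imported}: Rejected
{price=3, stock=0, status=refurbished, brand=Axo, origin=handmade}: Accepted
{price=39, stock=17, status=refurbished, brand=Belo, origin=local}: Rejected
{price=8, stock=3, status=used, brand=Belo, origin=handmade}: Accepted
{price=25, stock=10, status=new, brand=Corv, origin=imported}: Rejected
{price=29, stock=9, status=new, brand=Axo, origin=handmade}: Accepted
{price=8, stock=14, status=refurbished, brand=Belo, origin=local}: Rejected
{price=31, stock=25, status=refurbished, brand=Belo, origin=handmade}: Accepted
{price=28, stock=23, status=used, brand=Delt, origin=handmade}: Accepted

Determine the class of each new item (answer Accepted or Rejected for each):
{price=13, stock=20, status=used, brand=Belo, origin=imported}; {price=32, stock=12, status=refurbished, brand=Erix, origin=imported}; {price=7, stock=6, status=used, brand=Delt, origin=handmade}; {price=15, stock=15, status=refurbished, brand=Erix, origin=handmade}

One predicate separates the groups cleanly: origin is handmade.

Rejected, Rejected, Accepted, Accepted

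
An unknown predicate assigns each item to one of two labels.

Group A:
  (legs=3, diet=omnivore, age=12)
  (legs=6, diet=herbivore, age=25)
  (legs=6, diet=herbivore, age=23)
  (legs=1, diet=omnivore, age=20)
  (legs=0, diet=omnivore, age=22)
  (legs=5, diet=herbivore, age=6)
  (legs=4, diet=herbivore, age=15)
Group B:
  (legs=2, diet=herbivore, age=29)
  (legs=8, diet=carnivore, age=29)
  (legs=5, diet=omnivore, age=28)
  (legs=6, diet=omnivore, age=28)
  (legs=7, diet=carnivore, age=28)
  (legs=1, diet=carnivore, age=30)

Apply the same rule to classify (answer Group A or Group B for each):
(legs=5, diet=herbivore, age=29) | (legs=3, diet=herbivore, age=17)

Group B, Group A

The classifier is using: age ≤ 25.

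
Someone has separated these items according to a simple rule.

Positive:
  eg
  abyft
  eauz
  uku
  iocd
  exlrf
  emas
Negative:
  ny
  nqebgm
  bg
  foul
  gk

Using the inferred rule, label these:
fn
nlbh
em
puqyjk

Negative, Negative, Positive, Negative

Comparing the two groups points to one rule — starts with a vowel.
fn: Negative (starts with 'f').
nlbh: Negative (starts with 'n').
em: Positive (starts with 'e').
puqyjk: Negative (starts with 'p').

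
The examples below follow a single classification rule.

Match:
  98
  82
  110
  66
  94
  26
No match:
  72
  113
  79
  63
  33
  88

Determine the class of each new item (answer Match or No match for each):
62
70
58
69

The simplest hypothesis consistent with all the labels is: ≡ 2 (mod 4).

Match, Match, Match, No match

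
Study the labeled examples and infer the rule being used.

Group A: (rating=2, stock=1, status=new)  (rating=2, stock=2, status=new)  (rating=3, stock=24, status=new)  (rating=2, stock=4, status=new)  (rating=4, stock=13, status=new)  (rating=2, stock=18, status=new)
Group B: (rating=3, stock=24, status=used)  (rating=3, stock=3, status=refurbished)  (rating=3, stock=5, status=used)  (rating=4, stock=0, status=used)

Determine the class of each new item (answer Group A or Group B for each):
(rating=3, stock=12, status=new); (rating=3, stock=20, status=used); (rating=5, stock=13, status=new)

Group A, Group B, Group A

'Group A' ⟺ status is new.
(rating=3, stock=12, status=new) — status is new, hence Group A.
(rating=3, stock=20, status=used) — status is used, hence Group B.
(rating=5, stock=13, status=new) — status is new, hence Group A.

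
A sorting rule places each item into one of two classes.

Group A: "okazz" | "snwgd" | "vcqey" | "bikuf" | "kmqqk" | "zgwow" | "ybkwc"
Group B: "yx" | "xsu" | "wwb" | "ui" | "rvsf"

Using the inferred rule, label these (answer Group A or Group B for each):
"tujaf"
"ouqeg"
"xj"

The pattern is that an item is 'Group A' exactly when: length 5.

Group A, Group A, Group B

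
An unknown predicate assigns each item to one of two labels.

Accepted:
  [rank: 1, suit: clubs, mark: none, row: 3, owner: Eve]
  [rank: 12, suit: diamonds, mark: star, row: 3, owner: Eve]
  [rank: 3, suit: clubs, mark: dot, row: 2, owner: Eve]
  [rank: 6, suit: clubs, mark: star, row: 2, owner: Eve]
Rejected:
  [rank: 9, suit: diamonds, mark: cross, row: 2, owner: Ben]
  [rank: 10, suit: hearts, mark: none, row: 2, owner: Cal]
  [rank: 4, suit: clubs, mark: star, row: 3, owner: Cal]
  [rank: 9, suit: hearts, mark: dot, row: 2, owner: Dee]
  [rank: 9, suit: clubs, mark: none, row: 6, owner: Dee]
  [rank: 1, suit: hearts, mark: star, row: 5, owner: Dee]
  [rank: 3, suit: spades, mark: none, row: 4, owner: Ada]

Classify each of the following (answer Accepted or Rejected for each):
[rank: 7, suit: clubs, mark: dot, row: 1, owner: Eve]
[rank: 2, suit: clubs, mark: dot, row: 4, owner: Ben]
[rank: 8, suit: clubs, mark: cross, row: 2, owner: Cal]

Looking at the examples, the only property every 'Accepted' case has and every 'Rejected' case lacks is: owner is Eve.
Accepted: [rank: 7, suit: clubs, mark: dot, row: 1, owner: Eve], since owner is Eve.
Rejected: [rank: 2, suit: clubs, mark: dot, row: 4, owner: Ben], since owner is Ben.
Rejected: [rank: 8, suit: clubs, mark: cross, row: 2, owner: Cal], since owner is Cal.

Accepted, Rejected, Rejected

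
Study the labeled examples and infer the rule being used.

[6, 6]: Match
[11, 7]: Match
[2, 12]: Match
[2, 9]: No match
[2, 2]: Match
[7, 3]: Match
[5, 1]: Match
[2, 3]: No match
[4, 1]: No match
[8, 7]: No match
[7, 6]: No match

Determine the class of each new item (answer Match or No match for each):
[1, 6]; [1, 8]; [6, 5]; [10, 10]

No match, No match, No match, Match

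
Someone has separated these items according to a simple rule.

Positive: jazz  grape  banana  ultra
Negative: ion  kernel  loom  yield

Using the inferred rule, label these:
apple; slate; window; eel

The classifier is using: contains 'a'.
apple: has 'a', satisfies this → Positive.
slate: has 'a', satisfies this → Positive.
window: no 'a', doesn't qualify → Negative.
eel: no 'a', doesn't qualify → Negative.

Positive, Positive, Negative, Negative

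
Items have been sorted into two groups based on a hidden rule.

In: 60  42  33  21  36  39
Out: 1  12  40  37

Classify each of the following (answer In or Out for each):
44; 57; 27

Out, In, In

Every 'In' example satisfies: multiple of 3 AND at least 21. None of the 'Out' examples do.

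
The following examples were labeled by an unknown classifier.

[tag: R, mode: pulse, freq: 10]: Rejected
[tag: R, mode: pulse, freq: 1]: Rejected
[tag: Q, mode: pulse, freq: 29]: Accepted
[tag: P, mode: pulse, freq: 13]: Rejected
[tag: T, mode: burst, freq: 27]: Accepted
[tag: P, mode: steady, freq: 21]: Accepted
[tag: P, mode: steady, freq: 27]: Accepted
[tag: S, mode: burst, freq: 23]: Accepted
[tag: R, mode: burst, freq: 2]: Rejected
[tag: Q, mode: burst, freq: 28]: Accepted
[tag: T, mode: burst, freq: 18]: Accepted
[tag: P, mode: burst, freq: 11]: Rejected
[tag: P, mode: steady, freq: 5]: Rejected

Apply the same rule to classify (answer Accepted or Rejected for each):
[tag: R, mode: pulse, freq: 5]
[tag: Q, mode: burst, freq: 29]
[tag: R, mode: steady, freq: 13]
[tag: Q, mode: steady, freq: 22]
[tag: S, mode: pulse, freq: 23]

Rejected, Accepted, Rejected, Accepted, Accepted

The pattern is that an item is 'Accepted' exactly when: freq ≥ 18.
[tag: R, mode: pulse, freq: 5]: freq = 5 — fails this test, so Rejected. [tag: Q, mode: burst, freq: 29]: freq = 29 — qualifies, so Accepted. [tag: R, mode: steady, freq: 13]: freq = 13 — fails this test, so Rejected. [tag: Q, mode: steady, freq: 22]: freq = 22 — qualifies, so Accepted. [tag: S, mode: pulse, freq: 23]: freq = 23 — qualifies, so Accepted.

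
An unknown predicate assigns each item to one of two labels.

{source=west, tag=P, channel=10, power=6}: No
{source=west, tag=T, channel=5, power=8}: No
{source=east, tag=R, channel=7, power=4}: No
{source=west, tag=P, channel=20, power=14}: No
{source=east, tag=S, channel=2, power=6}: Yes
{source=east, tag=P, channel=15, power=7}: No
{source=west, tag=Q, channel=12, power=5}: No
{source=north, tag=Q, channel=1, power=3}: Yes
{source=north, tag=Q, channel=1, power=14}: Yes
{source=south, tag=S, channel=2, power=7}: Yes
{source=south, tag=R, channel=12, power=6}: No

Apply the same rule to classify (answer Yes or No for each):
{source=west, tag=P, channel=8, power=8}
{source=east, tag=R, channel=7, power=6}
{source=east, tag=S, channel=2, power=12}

No, No, Yes

The rule appears to be: channel ≤ 2.
{source=west, tag=P, channel=8, power=8} → channel = 8 → No.
{source=east, tag=R, channel=7, power=6} → channel = 7 → No.
{source=east, tag=S, channel=2, power=12} → channel = 2 → Yes.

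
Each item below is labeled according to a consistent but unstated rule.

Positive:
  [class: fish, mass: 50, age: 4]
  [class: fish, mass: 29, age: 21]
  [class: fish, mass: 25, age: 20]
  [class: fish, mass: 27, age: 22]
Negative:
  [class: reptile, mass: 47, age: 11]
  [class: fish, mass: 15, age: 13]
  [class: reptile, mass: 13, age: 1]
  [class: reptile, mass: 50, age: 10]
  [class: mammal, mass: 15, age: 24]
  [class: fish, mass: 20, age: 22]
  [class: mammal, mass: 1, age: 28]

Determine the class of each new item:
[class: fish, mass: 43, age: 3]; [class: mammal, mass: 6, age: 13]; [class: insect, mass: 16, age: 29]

The common property of the 'Positive' items is: class is fish AND mass ≥ 25. No 'Negative' item has it.
[class: fish, mass: 43, age: 3]: class is fish, mass = 43 — checks out, so Positive.
[class: mammal, mass: 6, age: 13]: class is mammal, mass = 6 — does not satisfy this, so Negative.
[class: insect, mass: 16, age: 29]: class is insect, mass = 16 — does not satisfy this, so Negative.

Positive, Negative, Negative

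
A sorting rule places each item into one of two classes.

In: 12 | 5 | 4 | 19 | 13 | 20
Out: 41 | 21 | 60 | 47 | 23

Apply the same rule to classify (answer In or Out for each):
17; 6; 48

The rule appears to be: at most 20.
17 → 17 ≤ 20 → In.
6 → 6 ≤ 20 → In.
48 → 48 > 20 → Out.

In, In, Out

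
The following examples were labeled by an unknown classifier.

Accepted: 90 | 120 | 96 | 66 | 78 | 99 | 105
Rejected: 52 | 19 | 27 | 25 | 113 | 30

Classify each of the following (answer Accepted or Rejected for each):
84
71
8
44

Accepted, Rejected, Rejected, Rejected

Rule: multiple of 3 AND at least 52. This holds for each 'Accepted' example and fails for each 'Rejected' one.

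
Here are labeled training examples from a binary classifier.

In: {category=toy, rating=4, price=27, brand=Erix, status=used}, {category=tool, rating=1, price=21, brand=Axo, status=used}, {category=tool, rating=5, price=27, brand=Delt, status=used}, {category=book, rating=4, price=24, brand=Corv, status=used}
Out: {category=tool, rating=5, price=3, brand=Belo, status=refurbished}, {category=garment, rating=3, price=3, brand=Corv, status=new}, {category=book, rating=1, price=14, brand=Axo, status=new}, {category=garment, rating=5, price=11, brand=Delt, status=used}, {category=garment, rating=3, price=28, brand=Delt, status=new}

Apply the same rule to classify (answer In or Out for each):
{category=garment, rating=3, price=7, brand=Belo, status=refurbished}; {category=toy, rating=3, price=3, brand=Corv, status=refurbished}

All 'In' examples share one property — status is used AND price ≥ 14 — and every 'Out' example lacks it.

Out, Out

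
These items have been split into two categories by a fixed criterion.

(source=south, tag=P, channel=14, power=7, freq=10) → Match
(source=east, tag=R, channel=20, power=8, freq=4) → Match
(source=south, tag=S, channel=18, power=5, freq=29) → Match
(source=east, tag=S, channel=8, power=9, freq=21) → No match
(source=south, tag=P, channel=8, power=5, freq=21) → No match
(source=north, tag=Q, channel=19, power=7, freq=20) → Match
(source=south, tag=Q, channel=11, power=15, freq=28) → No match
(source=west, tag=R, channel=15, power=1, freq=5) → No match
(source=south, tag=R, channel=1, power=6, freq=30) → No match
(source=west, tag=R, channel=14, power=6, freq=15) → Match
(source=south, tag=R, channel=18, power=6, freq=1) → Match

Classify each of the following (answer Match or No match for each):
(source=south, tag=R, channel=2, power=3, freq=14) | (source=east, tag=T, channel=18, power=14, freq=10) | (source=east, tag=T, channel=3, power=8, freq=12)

Every 'Match' example satisfies: power ≥ 5 AND channel ≥ 14. None of the 'No match' examples do.

No match, Match, No match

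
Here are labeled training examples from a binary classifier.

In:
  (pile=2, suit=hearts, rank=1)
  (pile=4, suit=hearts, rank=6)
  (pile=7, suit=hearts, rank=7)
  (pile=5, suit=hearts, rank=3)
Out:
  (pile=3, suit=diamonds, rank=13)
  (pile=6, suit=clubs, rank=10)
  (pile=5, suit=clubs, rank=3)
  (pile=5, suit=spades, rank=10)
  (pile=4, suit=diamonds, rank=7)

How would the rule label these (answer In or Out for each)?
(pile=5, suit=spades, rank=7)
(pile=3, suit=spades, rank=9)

Out, Out

The simplest hypothesis consistent with all the labels is: suit is hearts.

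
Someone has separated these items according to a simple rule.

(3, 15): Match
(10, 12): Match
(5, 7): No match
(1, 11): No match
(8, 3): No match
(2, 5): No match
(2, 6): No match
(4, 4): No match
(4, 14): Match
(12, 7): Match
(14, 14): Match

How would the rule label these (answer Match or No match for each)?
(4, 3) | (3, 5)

The common property of the 'Match' items is: sum ≥ 18. No 'No match' item has it.

No match, No match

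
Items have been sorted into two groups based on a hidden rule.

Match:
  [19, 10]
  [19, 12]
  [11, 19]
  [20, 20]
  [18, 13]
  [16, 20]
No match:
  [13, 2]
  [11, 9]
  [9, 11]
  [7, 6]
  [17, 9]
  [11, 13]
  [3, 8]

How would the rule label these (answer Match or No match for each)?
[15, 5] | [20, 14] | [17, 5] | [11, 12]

One predicate separates the groups cleanly: sum ≥ 29.

No match, Match, No match, No match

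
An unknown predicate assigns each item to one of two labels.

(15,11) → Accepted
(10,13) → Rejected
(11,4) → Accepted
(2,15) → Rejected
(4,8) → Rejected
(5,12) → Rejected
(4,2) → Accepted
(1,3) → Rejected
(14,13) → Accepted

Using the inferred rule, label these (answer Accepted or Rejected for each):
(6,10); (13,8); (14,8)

Every 'Accepted' example satisfies: first > second. None of the 'Rejected' examples do.
(6,10) → 6 < 10 → Rejected.
(13,8) → 13 > 8 → Accepted.
(14,8) → 14 > 8 → Accepted.

Rejected, Accepted, Accepted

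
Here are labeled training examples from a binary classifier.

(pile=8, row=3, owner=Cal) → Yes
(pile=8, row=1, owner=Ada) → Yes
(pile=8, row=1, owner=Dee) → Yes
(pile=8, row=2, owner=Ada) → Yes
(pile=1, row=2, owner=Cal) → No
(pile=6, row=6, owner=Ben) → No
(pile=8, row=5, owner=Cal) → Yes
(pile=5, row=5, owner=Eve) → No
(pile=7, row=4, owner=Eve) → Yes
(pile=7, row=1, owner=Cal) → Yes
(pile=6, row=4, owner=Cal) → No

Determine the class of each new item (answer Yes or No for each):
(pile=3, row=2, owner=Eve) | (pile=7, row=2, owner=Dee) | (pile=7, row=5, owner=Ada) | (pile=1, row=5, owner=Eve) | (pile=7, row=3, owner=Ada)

No, Yes, Yes, No, Yes

'Yes' ⟺ pile ≥ 7.
(pile=3, row=2, owner=Eve): pile = 3, lacks this property → No. (pile=7, row=2, owner=Dee): pile = 7, fits → Yes. (pile=7, row=5, owner=Ada): pile = 7, fits → Yes. (pile=1, row=5, owner=Eve): pile = 1, lacks this property → No. (pile=7, row=3, owner=Ada): pile = 7, fits → Yes.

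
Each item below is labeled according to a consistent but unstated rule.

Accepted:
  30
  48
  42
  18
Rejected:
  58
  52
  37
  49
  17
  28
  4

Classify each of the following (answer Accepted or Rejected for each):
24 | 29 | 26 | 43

Rule: multiple of 3. This holds for each 'Accepted' example and fails for each 'Rejected' one.
24 — 24 = 3·8, hence Accepted. 29 — 29 = 3·9 + 2, hence Rejected. 26 — 26 = 3·8 + 2, hence Rejected. 43 — 43 = 3·14 + 1, hence Rejected.

Accepted, Rejected, Rejected, Rejected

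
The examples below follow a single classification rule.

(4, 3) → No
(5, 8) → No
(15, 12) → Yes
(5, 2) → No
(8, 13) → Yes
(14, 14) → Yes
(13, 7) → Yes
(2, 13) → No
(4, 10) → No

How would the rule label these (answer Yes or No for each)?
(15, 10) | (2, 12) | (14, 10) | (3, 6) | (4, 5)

Yes, No, Yes, No, No

The simplest hypothesis consistent with all the labels is: sum ≥ 20.
(15, 10) → 15+10 = 25 → Yes.
(2, 12) → 2+12 = 14 → No.
(14, 10) → 14+10 = 24 → Yes.
(3, 6) → 3+6 = 9 → No.
(4, 5) → 4+5 = 9 → No.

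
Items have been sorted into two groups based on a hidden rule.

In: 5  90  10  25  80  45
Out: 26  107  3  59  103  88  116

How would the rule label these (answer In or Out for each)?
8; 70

Looking at the examples, the only property every 'In' case has and every 'Out' case lacks is: multiple of 5.
8: 8 = 5·1 + 3, does not pass → Out. 70: 70 = 5·14, matches → In.

Out, In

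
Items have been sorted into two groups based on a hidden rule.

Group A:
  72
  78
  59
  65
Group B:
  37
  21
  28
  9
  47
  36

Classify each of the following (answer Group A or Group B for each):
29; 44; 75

The distinguishing property — at least 59 — holds for all the 'Group A' cases and none of the 'Group B' cases.
29: 29 < 59, lacks this property → Group B.
44: 44 < 59, lacks this property → Group B.
75: 75 ≥ 59, meets the rule → Group A.

Group B, Group B, Group A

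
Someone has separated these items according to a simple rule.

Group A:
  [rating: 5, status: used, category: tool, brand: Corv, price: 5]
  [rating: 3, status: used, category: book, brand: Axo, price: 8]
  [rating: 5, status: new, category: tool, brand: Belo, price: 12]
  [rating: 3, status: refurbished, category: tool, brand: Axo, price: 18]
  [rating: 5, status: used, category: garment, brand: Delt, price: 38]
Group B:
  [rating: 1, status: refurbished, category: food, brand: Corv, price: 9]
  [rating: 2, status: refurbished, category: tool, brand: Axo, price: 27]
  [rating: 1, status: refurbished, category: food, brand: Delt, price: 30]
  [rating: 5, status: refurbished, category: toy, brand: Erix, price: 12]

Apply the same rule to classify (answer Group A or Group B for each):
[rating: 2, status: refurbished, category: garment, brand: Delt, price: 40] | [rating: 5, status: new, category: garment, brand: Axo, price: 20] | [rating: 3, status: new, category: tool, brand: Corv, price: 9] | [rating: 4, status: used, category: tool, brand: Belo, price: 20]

The distinguishing property — brand is not Erix AND rating ≥ 3 — holds for all the 'Group A' cases and none of the 'Group B' cases.
[rating: 2, status: refurbished, category: garment, brand: Delt, price: 40]: brand is Delt, rating = 2, lacks this property → Group B.
[rating: 5, status: new, category: garment, brand: Axo, price: 20]: brand is Axo, rating = 5, qualifies → Group A.
[rating: 3, status: new, category: tool, brand: Corv, price: 9]: brand is Corv, rating = 3, qualifies → Group A.
[rating: 4, status: used, category: tool, brand: Belo, price: 20]: brand is Belo, rating = 4, qualifies → Group A.

Group B, Group A, Group A, Group A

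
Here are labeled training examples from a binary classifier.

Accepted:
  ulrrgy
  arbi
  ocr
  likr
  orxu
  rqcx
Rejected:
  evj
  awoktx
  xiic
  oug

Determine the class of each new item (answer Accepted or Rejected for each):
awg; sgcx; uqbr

Rejected, Rejected, Accepted

The pattern is that an item is 'Accepted' exactly when: contains 'r'.
awg → no 'r' → Rejected.
sgcx → no 'r' → Rejected.
uqbr → has 'r' → Accepted.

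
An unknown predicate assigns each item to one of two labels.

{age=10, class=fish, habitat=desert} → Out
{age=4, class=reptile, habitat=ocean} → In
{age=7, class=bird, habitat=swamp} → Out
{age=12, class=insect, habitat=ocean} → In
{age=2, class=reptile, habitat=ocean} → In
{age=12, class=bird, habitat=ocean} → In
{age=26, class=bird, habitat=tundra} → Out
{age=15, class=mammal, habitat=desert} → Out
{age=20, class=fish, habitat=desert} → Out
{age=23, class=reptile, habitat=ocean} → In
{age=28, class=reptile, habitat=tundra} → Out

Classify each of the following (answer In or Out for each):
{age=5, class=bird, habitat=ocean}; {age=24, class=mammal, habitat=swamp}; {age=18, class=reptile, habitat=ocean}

In, Out, In

All 'In' examples share one property — habitat is ocean — and every 'Out' example lacks it.
{age=5, class=bird, habitat=ocean} → habitat is ocean → In. {age=24, class=mammal, habitat=swamp} → habitat is swamp → Out. {age=18, class=reptile, habitat=ocean} → habitat is ocean → In.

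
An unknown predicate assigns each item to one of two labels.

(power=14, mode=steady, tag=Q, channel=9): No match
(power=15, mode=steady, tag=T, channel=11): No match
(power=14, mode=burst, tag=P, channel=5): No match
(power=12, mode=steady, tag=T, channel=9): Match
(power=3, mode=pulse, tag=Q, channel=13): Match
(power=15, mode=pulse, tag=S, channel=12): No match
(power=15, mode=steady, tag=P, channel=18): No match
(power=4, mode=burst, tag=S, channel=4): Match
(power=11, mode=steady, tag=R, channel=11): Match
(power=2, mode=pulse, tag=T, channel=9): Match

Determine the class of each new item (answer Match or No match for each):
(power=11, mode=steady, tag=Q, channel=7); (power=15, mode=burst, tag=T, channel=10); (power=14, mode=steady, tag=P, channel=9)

Match, No match, No match

The pattern is that an item is 'Match' exactly when: power ≤ 12.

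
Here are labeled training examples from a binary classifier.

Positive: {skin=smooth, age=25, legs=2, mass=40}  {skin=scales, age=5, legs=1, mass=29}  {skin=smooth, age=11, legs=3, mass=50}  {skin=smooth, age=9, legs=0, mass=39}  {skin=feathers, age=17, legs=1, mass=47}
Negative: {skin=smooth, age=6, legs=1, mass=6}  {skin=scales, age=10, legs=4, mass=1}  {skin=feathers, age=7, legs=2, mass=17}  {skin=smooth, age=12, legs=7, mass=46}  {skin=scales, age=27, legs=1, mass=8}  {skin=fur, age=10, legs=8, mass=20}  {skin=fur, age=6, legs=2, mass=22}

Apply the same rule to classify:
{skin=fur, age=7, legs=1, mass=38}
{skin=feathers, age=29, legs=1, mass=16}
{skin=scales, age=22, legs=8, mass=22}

Positive, Negative, Negative

Rule: mass ≥ 29 AND legs ≤ 3. This holds for each 'Positive' example and fails for each 'Negative' one.
{skin=fur, age=7, legs=1, mass=38}: mass = 38, legs = 1 — meets the rule, so Positive. {skin=feathers, age=29, legs=1, mass=16}: mass = 16, legs = 1 — does not satisfy this, so Negative. {skin=scales, age=22, legs=8, mass=22}: mass = 22, legs = 8 — does not satisfy this, so Negative.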